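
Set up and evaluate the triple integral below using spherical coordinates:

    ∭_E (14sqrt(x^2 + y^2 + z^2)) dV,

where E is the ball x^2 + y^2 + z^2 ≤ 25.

In spherical coordinates, x = ρ sin(φ) cos(θ), y = ρ sin(φ) sin(θ), z = ρ cos(φ), and dV = ρ^2 sin(φ) dρ dφ dθ.

The integrand becomes 14ρ, so

    ∭_E (14sqrt(x^2 + y^2 + z^2)) dV = ∫_{0}^{2π} ∫_{0}^{π} ∫_{0}^{5} (14ρ) · ρ^2 sin(φ) dρ dφ dθ.

Inner (ρ): 4375sin(φ)/2.
Middle (φ): 4375.
Outer (θ): 8750π.

Therefore the triple integral equals 8750π.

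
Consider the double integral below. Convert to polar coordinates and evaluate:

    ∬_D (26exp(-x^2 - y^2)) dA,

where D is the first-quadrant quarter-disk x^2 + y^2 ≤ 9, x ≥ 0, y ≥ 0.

The region D is 0 ≤ r ≤ 3, 0 ≤ θ ≤ π/2 in polar coordinates, where x = r cos(θ), y = r sin(θ), and dA = r dr dθ.

Under the substitution, the integrand becomes 26exp(-r^2), so

    ∬_D (26exp(-x^2 - y^2)) dA = ∫_{0}^{π/2} ∫_{0}^{3} (26exp(-r^2)) · r dr dθ.

Inner integral (in r): ∫_{0}^{3} (26exp(-r^2)) · r dr = 13 - 13exp(-9).

Outer integral (in θ): ∫_{0}^{π/2} (13 - 13exp(-9)) dθ = -13π (1 - exp(9))exp(-9)/2.

Therefore ∬_D (26exp(-x^2 - y^2)) dA = -13π (1 - exp(9))exp(-9)/2.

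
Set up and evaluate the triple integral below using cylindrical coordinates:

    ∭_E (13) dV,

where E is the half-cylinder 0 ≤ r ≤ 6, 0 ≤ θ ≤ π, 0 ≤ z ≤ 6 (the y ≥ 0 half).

In cylindrical coordinates, x = r cos(θ), y = r sin(θ), z = z, and dV = r dr dθ dz.

The integrand becomes 13, so

    ∭_E (13) dV = ∫_{0}^{π} ∫_{0}^{6} ∫_{0}^{6} (13) · r dz dr dθ.

Inner (z): 78r.
Middle (r from 0 to 6): 1404.
Outer (θ): 1404π.

Therefore the triple integral equals 1404π.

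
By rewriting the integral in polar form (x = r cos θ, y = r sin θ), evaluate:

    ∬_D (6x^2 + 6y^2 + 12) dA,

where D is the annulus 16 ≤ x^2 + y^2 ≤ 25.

The region D is 4 ≤ r ≤ 5, 0 ≤ θ ≤ 2π in polar coordinates, where x = r cos(θ), y = r sin(θ), and dA = r dr dθ.

Under the substitution, the integrand becomes 6r^2 + 12, so

    ∬_D (6x^2 + 6y^2 + 12) dA = ∫_{0}^{2π} ∫_{4}^{5} (6r^2 + 12) · r dr dθ.

Inner integral (in r): ∫_{4}^{5} (6r^2 + 12) · r dr = 1215/2.

Outer integral (in θ): ∫_{0}^{2π} (1215/2) dθ = 1215π.

Therefore ∬_D (6x^2 + 6y^2 + 12) dA = 1215π.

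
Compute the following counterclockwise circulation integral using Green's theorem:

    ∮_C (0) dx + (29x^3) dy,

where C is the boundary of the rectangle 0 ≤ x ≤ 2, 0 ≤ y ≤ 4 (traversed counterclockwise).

Green's theorem converts the closed line integral into a double integral over the enclosed region D:

    ∮_C P dx + Q dy = ∬_D (∂Q/∂x - ∂P/∂y) dA.

Here P = 0, Q = 29x^3, so

    ∂Q/∂x = 87x^2,    ∂P/∂y = 0,
    ∂Q/∂x - ∂P/∂y = 87x^2.

D is the region 0 ≤ x ≤ 2, 0 ≤ y ≤ 4. Evaluating the double integral:

    ∬_D (87x^2) dA = ∫_0^{2} ∫_0^{4} (87x^2) dy dx.

Inner (y from 0 to 4): 348x^2.
Outer (x from 0 to 2): 928.

Therefore ∮_C P dx + Q dy = 928.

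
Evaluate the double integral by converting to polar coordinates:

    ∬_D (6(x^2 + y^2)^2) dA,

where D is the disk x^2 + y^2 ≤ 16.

The region D is 0 ≤ r ≤ 4, 0 ≤ θ ≤ 2π in polar coordinates, where x = r cos(θ), y = r sin(θ), and dA = r dr dθ.

Under the substitution, the integrand becomes 6r^4, so

    ∬_D (6(x^2 + y^2)^2) dA = ∫_{0}^{2π} ∫_{0}^{4} (6r^4) · r dr dθ.

Inner integral (in r): ∫_{0}^{4} (6r^4) · r dr = 4096.

Outer integral (in θ): ∫_{0}^{2π} (4096) dθ = 8192π.

Therefore ∬_D (6(x^2 + y^2)^2) dA = 8192π.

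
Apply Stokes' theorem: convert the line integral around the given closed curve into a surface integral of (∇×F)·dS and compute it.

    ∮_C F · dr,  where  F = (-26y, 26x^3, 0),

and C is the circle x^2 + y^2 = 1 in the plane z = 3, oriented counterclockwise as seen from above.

Let S be the flat disk x^2 + y^2 ≤ 1 in the plane z = 3, with upward unit normal n̂ = ẑ. By Stokes' theorem,

    ∮_C F · dr = ∬_S (∇ × F) · n̂ dS = ∬_D (curl F)_z dA,

where D is the disk x^2 + y^2 ≤ 1.

Compute the curl of F = (-26y, 26x^3, 0):
    (∇ × F)_x = ∂F_z/∂y - ∂F_y/∂z = 0,
    (∇ × F)_y = ∂F_x/∂z - ∂F_z/∂x = 0,
    (∇ × F)_z = ∂F_y/∂x - ∂F_x/∂y = 78x^2 + 26.

On z = 3, (curl F)_z = 78x^2 + 26.

Convert to polar (x = r cos θ, y = r sin θ, dA = r dr dθ); the integrand becomes 78r^2cos(θ)^2 + 26, so

    ∬_D (curl F)_z dA = ∫_0^{2π} ∫_0^{1} (78r^2cos(θ)^2 + 26) · r dr dθ.

Inner (r from 0 to 1): 39cos(θ)^2/2 + 13.
Outer (θ from 0 to 2π): 91π/2.

Therefore ∮_C F · dr = 91π/2.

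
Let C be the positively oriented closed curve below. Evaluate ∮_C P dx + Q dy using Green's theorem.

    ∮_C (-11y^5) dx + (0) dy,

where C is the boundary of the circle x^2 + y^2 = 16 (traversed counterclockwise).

Green's theorem converts the closed line integral into a double integral over the enclosed region D:

    ∮_C P dx + Q dy = ∬_D (∂Q/∂x - ∂P/∂y) dA.

Here P = -11y^5, Q = 0, so

    ∂Q/∂x = 0,    ∂P/∂y = -55y^4,
    ∂Q/∂x - ∂P/∂y = 55y^4.

D is the region x^2 + y^2 ≤ 16. Evaluating the double integral:

In polar coordinates (x = r cos θ, y = r sin θ, dA = r dr dθ) the integrand becomes 55r^4sin(θ)^4, so

    ∬_D (55y^4) dA = ∫_0^{2π} ∫_0^{4} (55r^4sin(θ)^4) · r dr dθ.

Inner (r from 0 to 4): 112640sin(θ)^4/3.
Outer (θ from 0 to 2π): 28160π.

Therefore ∮_C P dx + Q dy = 28160π.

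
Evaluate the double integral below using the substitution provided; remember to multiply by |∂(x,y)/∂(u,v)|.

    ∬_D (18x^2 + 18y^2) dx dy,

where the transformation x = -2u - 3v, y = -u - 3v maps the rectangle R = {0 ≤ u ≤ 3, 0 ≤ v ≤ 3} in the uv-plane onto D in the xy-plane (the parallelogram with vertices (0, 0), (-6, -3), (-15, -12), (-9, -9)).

Compute the Jacobian determinant of (x, y) with respect to (u, v):

    ∂(x,y)/∂(u,v) = | -2  -3 | = (-2)(-3) - (-3)(-1) = 3.
                   | -1  -3 |

Its absolute value is |J| = 3 (the area scaling factor).

Substituting x = -2u - 3v, y = -u - 3v into the integrand,

    18x^2 + 18y^2 → 90u^2 + 324u v + 324v^2,

so the integral becomes

    ∬_R (90u^2 + 324u v + 324v^2) · |J| du dv = ∫_0^3 ∫_0^3 (270u^2 + 972u v + 972v^2) dv du.

Inner (v): 810u^2 + 4374u + 8748.
Outer (u): 53217.

Therefore ∬_D (18x^2 + 18y^2) dx dy = 53217.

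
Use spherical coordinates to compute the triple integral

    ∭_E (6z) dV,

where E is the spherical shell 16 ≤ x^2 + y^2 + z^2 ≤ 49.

In spherical coordinates, x = ρ sin(φ) cos(θ), y = ρ sin(φ) sin(θ), z = ρ cos(φ), and dV = ρ^2 sin(φ) dρ dφ dθ.

The integrand becomes 6ρ cos(φ), so

    ∭_E (6z) dV = ∫_{0}^{2π} ∫_{0}^{π} ∫_{4}^{7} (6ρ cos(φ)) · ρ^2 sin(φ) dρ dφ dθ.

Inner (ρ): 6435sin(2φ)/4.
Middle (φ): 0.
Outer (θ): 0.

Therefore the triple integral equals 0.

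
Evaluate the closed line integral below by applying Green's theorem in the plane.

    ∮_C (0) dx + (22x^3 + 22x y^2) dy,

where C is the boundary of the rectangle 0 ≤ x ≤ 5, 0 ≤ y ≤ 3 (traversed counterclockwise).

Green's theorem converts the closed line integral into a double integral over the enclosed region D:

    ∮_C P dx + Q dy = ∬_D (∂Q/∂x - ∂P/∂y) dA.

Here P = 0, Q = 22x^3 + 22x y^2, so

    ∂Q/∂x = 66x^2 + 22y^2,    ∂P/∂y = 0,
    ∂Q/∂x - ∂P/∂y = 66x^2 + 22y^2.

D is the region 0 ≤ x ≤ 5, 0 ≤ y ≤ 3. Evaluating the double integral:

    ∬_D (66x^2 + 22y^2) dA = ∫_0^{5} ∫_0^{3} (66x^2 + 22y^2) dy dx.

Inner (y from 0 to 3): 198x^2 + 198.
Outer (x from 0 to 5): 9240.

Therefore ∮_C P dx + Q dy = 9240.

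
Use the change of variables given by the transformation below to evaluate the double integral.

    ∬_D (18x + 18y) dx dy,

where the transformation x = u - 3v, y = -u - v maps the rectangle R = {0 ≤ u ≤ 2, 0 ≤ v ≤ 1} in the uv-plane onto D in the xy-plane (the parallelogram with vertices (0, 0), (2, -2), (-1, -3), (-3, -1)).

Compute the Jacobian determinant of (x, y) with respect to (u, v):

    ∂(x,y)/∂(u,v) = | 1  -3 | = (1)(-1) - (-3)(-1) = -4.
                   | -1  -1 |

Its absolute value is |J| = 4 (the area scaling factor).

Substituting x = u - 3v, y = -u - v into the integrand,

    18x + 18y → -72v,

so the integral becomes

    ∬_R (-72v) · |J| du dv = ∫_0^2 ∫_0^1 (-288v) dv du.

Inner (v): -144.
Outer (u): -288.

Therefore ∬_D (18x + 18y) dx dy = -288.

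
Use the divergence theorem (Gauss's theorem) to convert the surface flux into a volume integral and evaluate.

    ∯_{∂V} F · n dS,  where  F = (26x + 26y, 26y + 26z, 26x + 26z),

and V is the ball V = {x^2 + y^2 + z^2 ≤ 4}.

By the divergence theorem,

    ∯_{∂V} F · n dS = ∭_V (∇ · F) dV.

Compute the divergence:
    ∇ · F = ∂F_x/∂x + ∂F_y/∂y + ∂F_z/∂z = 26 + 26 + 26 = 78.

In spherical coordinates, x = ρ sin(φ) cos(θ), y = ρ sin(φ) sin(θ), z = ρ cos(φ), dV = ρ^2 sin(φ) dρ dφ dθ, with 0 ≤ ρ ≤ 2, 0 ≤ φ ≤ π, 0 ≤ θ ≤ 2π.

The integrand, after substitution and multiplying by the volume element, becomes (78) · ρ^2 sin(φ), so

    ∭_V (∇·F) dV = ∫_0^{2π} ∫_0^{π} ∫_0^{2} (78) · ρ^2 sin(φ) dρ dφ dθ.

Inner (ρ from 0 to 2): 208sin(φ).
Middle (φ from 0 to π): 416.
Outer (θ from 0 to 2π): 832π.

Therefore ∯_{∂V} F · n dS = 832π.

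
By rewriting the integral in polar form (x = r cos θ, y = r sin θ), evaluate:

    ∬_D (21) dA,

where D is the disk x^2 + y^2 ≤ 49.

The region D is 0 ≤ r ≤ 7, 0 ≤ θ ≤ 2π in polar coordinates, where x = r cos(θ), y = r sin(θ), and dA = r dr dθ.

Under the substitution, the integrand becomes 21, so

    ∬_D (21) dA = ∫_{0}^{2π} ∫_{0}^{7} (21) · r dr dθ.

Inner integral (in r): ∫_{0}^{7} (21) · r dr = 1029/2.

Outer integral (in θ): ∫_{0}^{2π} (1029/2) dθ = 1029π.

Therefore ∬_D (21) dA = 1029π.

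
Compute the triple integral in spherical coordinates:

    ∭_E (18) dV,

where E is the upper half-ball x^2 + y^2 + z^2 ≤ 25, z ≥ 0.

In spherical coordinates, x = ρ sin(φ) cos(θ), y = ρ sin(φ) sin(θ), z = ρ cos(φ), and dV = ρ^2 sin(φ) dρ dφ dθ.

The integrand becomes 18, so

    ∭_E (18) dV = ∫_{0}^{2π} ∫_{0}^{π/2} ∫_{0}^{5} (18) · ρ^2 sin(φ) dρ dφ dθ.

Inner (ρ): 750sin(φ).
Middle (φ): 750.
Outer (θ): 1500π.

Therefore the triple integral equals 1500π.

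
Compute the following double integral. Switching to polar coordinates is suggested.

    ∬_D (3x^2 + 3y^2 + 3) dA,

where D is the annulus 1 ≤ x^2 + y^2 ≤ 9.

The region D is 1 ≤ r ≤ 3, 0 ≤ θ ≤ 2π in polar coordinates, where x = r cos(θ), y = r sin(θ), and dA = r dr dθ.

Under the substitution, the integrand becomes 3r^2 + 3, so

    ∬_D (3x^2 + 3y^2 + 3) dA = ∫_{0}^{2π} ∫_{1}^{3} (3r^2 + 3) · r dr dθ.

Inner integral (in r): ∫_{1}^{3} (3r^2 + 3) · r dr = 72.

Outer integral (in θ): ∫_{0}^{2π} (72) dθ = 144π.

Therefore ∬_D (3x^2 + 3y^2 + 3) dA = 144π.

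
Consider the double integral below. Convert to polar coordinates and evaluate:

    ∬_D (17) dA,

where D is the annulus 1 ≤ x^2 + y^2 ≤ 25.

The region D is 1 ≤ r ≤ 5, 0 ≤ θ ≤ 2π in polar coordinates, where x = r cos(θ), y = r sin(θ), and dA = r dr dθ.

Under the substitution, the integrand becomes 17, so

    ∬_D (17) dA = ∫_{0}^{2π} ∫_{1}^{5} (17) · r dr dθ.

Inner integral (in r): ∫_{1}^{5} (17) · r dr = 204.

Outer integral (in θ): ∫_{0}^{2π} (204) dθ = 408π.

Therefore ∬_D (17) dA = 408π.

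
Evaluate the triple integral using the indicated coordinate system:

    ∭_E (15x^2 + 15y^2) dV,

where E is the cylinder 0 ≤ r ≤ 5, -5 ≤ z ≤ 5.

In cylindrical coordinates, x = r cos(θ), y = r sin(θ), z = z, and dV = r dr dθ dz.

The integrand becomes 15r^2, so

    ∭_E (15x^2 + 15y^2) dV = ∫_{0}^{2π} ∫_{0}^{5} ∫_{-5}^{5} (15r^2) · r dz dr dθ.

Inner (z): 150r^3.
Middle (r from 0 to 5): 46875/2.
Outer (θ): 46875π.

Therefore the triple integral equals 46875π.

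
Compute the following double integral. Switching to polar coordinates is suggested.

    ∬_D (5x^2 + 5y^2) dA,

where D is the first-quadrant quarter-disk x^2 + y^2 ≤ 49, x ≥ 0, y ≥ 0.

The region D is 0 ≤ r ≤ 7, 0 ≤ θ ≤ π/2 in polar coordinates, where x = r cos(θ), y = r sin(θ), and dA = r dr dθ.

Under the substitution, the integrand becomes 5r^2, so

    ∬_D (5x^2 + 5y^2) dA = ∫_{0}^{π/2} ∫_{0}^{7} (5r^2) · r dr dθ.

Inner integral (in r): ∫_{0}^{7} (5r^2) · r dr = 12005/4.

Outer integral (in θ): ∫_{0}^{π/2} (12005/4) dθ = 12005π/8.

Therefore ∬_D (5x^2 + 5y^2) dA = 12005π/8.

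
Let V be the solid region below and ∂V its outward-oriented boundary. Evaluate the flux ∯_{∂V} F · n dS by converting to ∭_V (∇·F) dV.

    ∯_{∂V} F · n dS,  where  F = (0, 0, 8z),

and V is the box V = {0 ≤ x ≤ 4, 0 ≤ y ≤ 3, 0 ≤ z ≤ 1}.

By the divergence theorem,

    ∯_{∂V} F · n dS = ∭_V (∇ · F) dV.

Compute the divergence:
    ∇ · F = ∂F_x/∂x + ∂F_y/∂y + ∂F_z/∂z = 0 + 0 + 8 = 8.

V is a rectangular box, so dV = dx dy dz with 0 ≤ x ≤ 4, 0 ≤ y ≤ 3, 0 ≤ z ≤ 1.

Integrate (8) over V as an iterated integral:

    ∭_V (∇·F) dV = ∫_0^{4} ∫_0^{3} ∫_0^{1} (8) dz dy dx.

Inner (z from 0 to 1): 8.
Middle (y from 0 to 3): 24.
Outer (x from 0 to 4): 96.

Therefore ∯_{∂V} F · n dS = 96.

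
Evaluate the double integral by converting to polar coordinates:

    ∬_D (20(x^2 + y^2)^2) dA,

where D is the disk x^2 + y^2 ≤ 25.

The region D is 0 ≤ r ≤ 5, 0 ≤ θ ≤ 2π in polar coordinates, where x = r cos(θ), y = r sin(θ), and dA = r dr dθ.

Under the substitution, the integrand becomes 20r^4, so

    ∬_D (20(x^2 + y^2)^2) dA = ∫_{0}^{2π} ∫_{0}^{5} (20r^4) · r dr dθ.

Inner integral (in r): ∫_{0}^{5} (20r^4) · r dr = 156250/3.

Outer integral (in θ): ∫_{0}^{2π} (156250/3) dθ = 312500π/3.

Therefore ∬_D (20(x^2 + y^2)^2) dA = 312500π/3.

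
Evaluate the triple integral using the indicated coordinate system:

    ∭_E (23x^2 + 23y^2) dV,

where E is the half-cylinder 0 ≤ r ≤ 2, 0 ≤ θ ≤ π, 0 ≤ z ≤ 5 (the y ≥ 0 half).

In cylindrical coordinates, x = r cos(θ), y = r sin(θ), z = z, and dV = r dr dθ dz.

The integrand becomes 23r^2, so

    ∭_E (23x^2 + 23y^2) dV = ∫_{0}^{π} ∫_{0}^{2} ∫_{0}^{5} (23r^2) · r dz dr dθ.

Inner (z): 115r^3.
Middle (r from 0 to 2): 460.
Outer (θ): 460π.

Therefore the triple integral equals 460π.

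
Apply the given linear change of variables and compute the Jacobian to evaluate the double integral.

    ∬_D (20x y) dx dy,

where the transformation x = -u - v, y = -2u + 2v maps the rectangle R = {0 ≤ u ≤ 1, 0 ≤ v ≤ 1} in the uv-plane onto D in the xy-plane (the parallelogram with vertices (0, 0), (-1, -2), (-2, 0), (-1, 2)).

Compute the Jacobian determinant of (x, y) with respect to (u, v):

    ∂(x,y)/∂(u,v) = | -1  -1 | = (-1)(2) - (-1)(-2) = -4.
                   | -2  2 |

Its absolute value is |J| = 4 (the area scaling factor).

Substituting x = -u - v, y = -2u + 2v into the integrand,

    20x y → 40u^2 - 40v^2,

so the integral becomes

    ∬_R (40u^2 - 40v^2) · |J| du dv = ∫_0^1 ∫_0^1 (160u^2 - 160v^2) dv du.

Inner (v): 160u^2 - 160/3.
Outer (u): 0.

Therefore ∬_D (20x y) dx dy = 0.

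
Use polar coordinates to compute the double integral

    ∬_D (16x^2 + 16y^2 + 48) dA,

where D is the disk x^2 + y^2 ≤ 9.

The region D is 0 ≤ r ≤ 3, 0 ≤ θ ≤ 2π in polar coordinates, where x = r cos(θ), y = r sin(θ), and dA = r dr dθ.

Under the substitution, the integrand becomes 16r^2 + 48, so

    ∬_D (16x^2 + 16y^2 + 48) dA = ∫_{0}^{2π} ∫_{0}^{3} (16r^2 + 48) · r dr dθ.

Inner integral (in r): ∫_{0}^{3} (16r^2 + 48) · r dr = 540.

Outer integral (in θ): ∫_{0}^{2π} (540) dθ = 1080π.

Therefore ∬_D (16x^2 + 16y^2 + 48) dA = 1080π.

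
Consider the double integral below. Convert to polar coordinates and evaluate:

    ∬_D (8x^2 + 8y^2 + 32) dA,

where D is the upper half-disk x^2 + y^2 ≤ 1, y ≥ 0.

The region D is 0 ≤ r ≤ 1, 0 ≤ θ ≤ π in polar coordinates, where x = r cos(θ), y = r sin(θ), and dA = r dr dθ.

Under the substitution, the integrand becomes 8r^2 + 32, so

    ∬_D (8x^2 + 8y^2 + 32) dA = ∫_{0}^{π} ∫_{0}^{1} (8r^2 + 32) · r dr dθ.

Inner integral (in r): ∫_{0}^{1} (8r^2 + 32) · r dr = 18.

Outer integral (in θ): ∫_{0}^{π} (18) dθ = 18π.

Therefore ∬_D (8x^2 + 8y^2 + 32) dA = 18π.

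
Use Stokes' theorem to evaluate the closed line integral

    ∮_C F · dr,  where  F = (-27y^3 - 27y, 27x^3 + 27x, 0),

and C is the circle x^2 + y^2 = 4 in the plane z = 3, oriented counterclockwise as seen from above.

Let S be the flat disk x^2 + y^2 ≤ 4 in the plane z = 3, with upward unit normal n̂ = ẑ. By Stokes' theorem,

    ∮_C F · dr = ∬_S (∇ × F) · n̂ dS = ∬_D (curl F)_z dA,

where D is the disk x^2 + y^2 ≤ 4.

Compute the curl of F = (-27y^3 - 27y, 27x^3 + 27x, 0):
    (∇ × F)_x = ∂F_z/∂y - ∂F_y/∂z = 0,
    (∇ × F)_y = ∂F_x/∂z - ∂F_z/∂x = 0,
    (∇ × F)_z = ∂F_y/∂x - ∂F_x/∂y = 81x^2 + 81y^2 + 54.

On z = 3, (curl F)_z = 81x^2 + 81y^2 + 54.

Convert to polar (x = r cos θ, y = r sin θ, dA = r dr dθ); the integrand becomes 81r^2 + 54, so

    ∬_D (curl F)_z dA = ∫_0^{2π} ∫_0^{2} (81r^2 + 54) · r dr dθ.

Inner (r from 0 to 2): 432.
Outer (θ from 0 to 2π): 864π.

Therefore ∮_C F · dr = 864π.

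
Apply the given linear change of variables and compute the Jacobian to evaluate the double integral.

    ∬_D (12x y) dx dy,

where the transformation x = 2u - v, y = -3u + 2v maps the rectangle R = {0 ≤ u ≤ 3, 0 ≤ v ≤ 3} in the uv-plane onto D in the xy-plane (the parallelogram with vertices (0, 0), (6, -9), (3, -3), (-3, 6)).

Compute the Jacobian determinant of (x, y) with respect to (u, v):

    ∂(x,y)/∂(u,v) = | 2  -1 | = (2)(2) - (-1)(-3) = 1.
                   | -3  2 |

Its absolute value is |J| = 1 (the area scaling factor).

Substituting x = 2u - v, y = -3u + 2v into the integrand,

    12x y → -72u^2 + 84u v - 24v^2,

so the integral becomes

    ∬_R (-72u^2 + 84u v - 24v^2) · |J| du dv = ∫_0^3 ∫_0^3 (-72u^2 + 84u v - 24v^2) dv du.

Inner (v): -216u^2 + 378u - 216.
Outer (u): -891.

Therefore ∬_D (12x y) dx dy = -891.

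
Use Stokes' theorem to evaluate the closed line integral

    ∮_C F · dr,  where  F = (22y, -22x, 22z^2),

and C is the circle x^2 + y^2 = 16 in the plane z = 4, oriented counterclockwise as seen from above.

Let S be the flat disk x^2 + y^2 ≤ 16 in the plane z = 4, with upward unit normal n̂ = ẑ. By Stokes' theorem,

    ∮_C F · dr = ∬_S (∇ × F) · n̂ dS = ∬_D (curl F)_z dA,

where D is the disk x^2 + y^2 ≤ 16.

Compute the curl of F = (22y, -22x, 22z^2):
    (∇ × F)_x = ∂F_z/∂y - ∂F_y/∂z = 0,
    (∇ × F)_y = ∂F_x/∂z - ∂F_z/∂x = 0,
    (∇ × F)_z = ∂F_y/∂x - ∂F_x/∂y = -44.

On z = 4, (curl F)_z = -44.

Convert to polar (x = r cos θ, y = r sin θ, dA = r dr dθ); the integrand becomes -44, so

    ∬_D (curl F)_z dA = ∫_0^{2π} ∫_0^{4} (-44) · r dr dθ.

Inner (r from 0 to 4): -352.
Outer (θ from 0 to 2π): -704π.

Therefore ∮_C F · dr = -704π.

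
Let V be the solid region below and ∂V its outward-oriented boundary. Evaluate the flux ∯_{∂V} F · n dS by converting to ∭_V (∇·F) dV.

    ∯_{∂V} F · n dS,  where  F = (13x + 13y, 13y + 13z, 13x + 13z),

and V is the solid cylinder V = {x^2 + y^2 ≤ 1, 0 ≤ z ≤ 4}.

By the divergence theorem,

    ∯_{∂V} F · n dS = ∭_V (∇ · F) dV.

Compute the divergence:
    ∇ · F = ∂F_x/∂x + ∂F_y/∂y + ∂F_z/∂z = 13 + 13 + 13 = 39.

In cylindrical coordinates, x = r cos(θ), y = r sin(θ), z = z, dV = r dr dθ dz, with 0 ≤ r ≤ 1, 0 ≤ θ ≤ 2π, 0 ≤ z ≤ 4.

The integrand, after substitution and multiplying by the volume element, becomes (39) · r, so

    ∭_V (∇·F) dV = ∫_0^{2π} ∫_0^{1} ∫_0^{4} (39) · r dz dr dθ.

Inner (z from 0 to 4): 156r.
Middle (r from 0 to 1): 78.
Outer (θ from 0 to 2π): 156π.

Therefore ∯_{∂V} F · n dS = 156π.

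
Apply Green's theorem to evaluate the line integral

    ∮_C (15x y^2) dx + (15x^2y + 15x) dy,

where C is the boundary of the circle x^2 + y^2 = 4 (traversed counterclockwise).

Green's theorem converts the closed line integral into a double integral over the enclosed region D:

    ∮_C P dx + Q dy = ∬_D (∂Q/∂x - ∂P/∂y) dA.

Here P = 15x y^2, Q = 15x^2y + 15x, so

    ∂Q/∂x = 30x y + 15,    ∂P/∂y = 30x y,
    ∂Q/∂x - ∂P/∂y = 15.

D is the region x^2 + y^2 ≤ 4. Evaluating the double integral:

In polar coordinates (x = r cos θ, y = r sin θ, dA = r dr dθ) the integrand becomes 15, so

    ∬_D (15) dA = ∫_0^{2π} ∫_0^{2} (15) · r dr dθ.

Inner (r from 0 to 2): 30.
Outer (θ from 0 to 2π): 60π.

Therefore ∮_C P dx + Q dy = 60π.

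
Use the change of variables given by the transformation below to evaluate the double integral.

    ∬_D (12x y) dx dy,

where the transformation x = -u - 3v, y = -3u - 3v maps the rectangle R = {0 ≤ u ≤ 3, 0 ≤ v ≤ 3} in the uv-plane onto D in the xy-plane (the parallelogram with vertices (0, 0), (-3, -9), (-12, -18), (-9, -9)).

Compute the Jacobian determinant of (x, y) with respect to (u, v):

    ∂(x,y)/∂(u,v) = | -1  -3 | = (-1)(-3) - (-3)(-3) = -6.
                   | -3  -3 |

Its absolute value is |J| = 6 (the area scaling factor).

Substituting x = -u - 3v, y = -3u - 3v into the integrand,

    12x y → 36u^2 + 144u v + 108v^2,

so the integral becomes

    ∬_R (36u^2 + 144u v + 108v^2) · |J| du dv = ∫_0^3 ∫_0^3 (216u^2 + 864u v + 648v^2) dv du.

Inner (v): 648u^2 + 3888u + 5832.
Outer (u): 40824.

Therefore ∬_D (12x y) dx dy = 40824.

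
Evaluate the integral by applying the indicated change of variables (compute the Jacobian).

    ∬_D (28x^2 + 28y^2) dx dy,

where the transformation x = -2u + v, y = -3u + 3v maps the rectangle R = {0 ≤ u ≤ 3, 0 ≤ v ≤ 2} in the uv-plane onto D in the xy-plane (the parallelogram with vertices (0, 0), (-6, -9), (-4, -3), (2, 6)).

Compute the Jacobian determinant of (x, y) with respect to (u, v):

    ∂(x,y)/∂(u,v) = | -2  1 | = (-2)(3) - (1)(-3) = -3.
                   | -3  3 |

Its absolute value is |J| = 3 (the area scaling factor).

Substituting x = -2u + v, y = -3u + 3v into the integrand,

    28x^2 + 28y^2 → 364u^2 - 616u v + 280v^2,

so the integral becomes

    ∬_R (364u^2 - 616u v + 280v^2) · |J| du dv = ∫_0^3 ∫_0^2 (1092u^2 - 1848u v + 840v^2) dv du.

Inner (v): 2184u^2 - 3696u + 2240.
Outer (u): 9744.

Therefore ∬_D (28x^2 + 28y^2) dx dy = 9744.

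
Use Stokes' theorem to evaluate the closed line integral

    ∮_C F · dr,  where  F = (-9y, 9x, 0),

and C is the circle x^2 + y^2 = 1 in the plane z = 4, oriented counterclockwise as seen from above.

Let S be the flat disk x^2 + y^2 ≤ 1 in the plane z = 4, with upward unit normal n̂ = ẑ. By Stokes' theorem,

    ∮_C F · dr = ∬_S (∇ × F) · n̂ dS = ∬_D (curl F)_z dA,

where D is the disk x^2 + y^2 ≤ 1.

Compute the curl of F = (-9y, 9x, 0):
    (∇ × F)_x = ∂F_z/∂y - ∂F_y/∂z = 0,
    (∇ × F)_y = ∂F_x/∂z - ∂F_z/∂x = 0,
    (∇ × F)_z = ∂F_y/∂x - ∂F_x/∂y = 18.

On z = 4, (curl F)_z = 18.

Convert to polar (x = r cos θ, y = r sin θ, dA = r dr dθ); the integrand becomes 18, so

    ∬_D (curl F)_z dA = ∫_0^{2π} ∫_0^{1} (18) · r dr dθ.

Inner (r from 0 to 1): 9.
Outer (θ from 0 to 2π): 18π.

Therefore ∮_C F · dr = 18π.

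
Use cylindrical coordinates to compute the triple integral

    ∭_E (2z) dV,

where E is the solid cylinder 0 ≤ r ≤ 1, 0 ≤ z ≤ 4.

In cylindrical coordinates, x = r cos(θ), y = r sin(θ), z = z, and dV = r dr dθ dz.

The integrand becomes 2z, so

    ∭_E (2z) dV = ∫_{0}^{2π} ∫_{0}^{1} ∫_{0}^{4} (2z) · r dz dr dθ.

Inner (z): 16r.
Middle (r from 0 to 1): 8.
Outer (θ): 16π.

Therefore the triple integral equals 16π.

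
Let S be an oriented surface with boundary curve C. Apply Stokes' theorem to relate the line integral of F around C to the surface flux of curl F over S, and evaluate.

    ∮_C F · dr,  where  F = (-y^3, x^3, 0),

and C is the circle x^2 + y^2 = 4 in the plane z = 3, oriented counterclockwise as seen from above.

Let S be the flat disk x^2 + y^2 ≤ 4 in the plane z = 3, with upward unit normal n̂ = ẑ. By Stokes' theorem,

    ∮_C F · dr = ∬_S (∇ × F) · n̂ dS = ∬_D (curl F)_z dA,

where D is the disk x^2 + y^2 ≤ 4.

Compute the curl of F = (-y^3, x^3, 0):
    (∇ × F)_x = ∂F_z/∂y - ∂F_y/∂z = 0,
    (∇ × F)_y = ∂F_x/∂z - ∂F_z/∂x = 0,
    (∇ × F)_z = ∂F_y/∂x - ∂F_x/∂y = 3x^2 + 3y^2.

On z = 3, (curl F)_z = 3x^2 + 3y^2.

Convert to polar (x = r cos θ, y = r sin θ, dA = r dr dθ); the integrand becomes 3r^2, so

    ∬_D (curl F)_z dA = ∫_0^{2π} ∫_0^{2} (3r^2) · r dr dθ.

Inner (r from 0 to 2): 12.
Outer (θ from 0 to 2π): 24π.

Therefore ∮_C F · dr = 24π.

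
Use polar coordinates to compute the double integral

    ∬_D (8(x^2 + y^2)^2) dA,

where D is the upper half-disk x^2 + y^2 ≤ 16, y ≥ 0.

The region D is 0 ≤ r ≤ 4, 0 ≤ θ ≤ π in polar coordinates, where x = r cos(θ), y = r sin(θ), and dA = r dr dθ.

Under the substitution, the integrand becomes 8r^4, so

    ∬_D (8(x^2 + y^2)^2) dA = ∫_{0}^{π} ∫_{0}^{4} (8r^4) · r dr dθ.

Inner integral (in r): ∫_{0}^{4} (8r^4) · r dr = 16384/3.

Outer integral (in θ): ∫_{0}^{π} (16384/3) dθ = 16384π/3.

Therefore ∬_D (8(x^2 + y^2)^2) dA = 16384π/3.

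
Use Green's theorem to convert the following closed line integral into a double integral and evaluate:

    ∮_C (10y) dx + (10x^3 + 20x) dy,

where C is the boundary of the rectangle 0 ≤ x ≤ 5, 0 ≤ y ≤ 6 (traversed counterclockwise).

Green's theorem converts the closed line integral into a double integral over the enclosed region D:

    ∮_C P dx + Q dy = ∬_D (∂Q/∂x - ∂P/∂y) dA.

Here P = 10y, Q = 10x^3 + 20x, so

    ∂Q/∂x = 30x^2 + 20,    ∂P/∂y = 10,
    ∂Q/∂x - ∂P/∂y = 30x^2 + 10.

D is the region 0 ≤ x ≤ 5, 0 ≤ y ≤ 6. Evaluating the double integral:

    ∬_D (30x^2 + 10) dA = ∫_0^{5} ∫_0^{6} (30x^2 + 10) dy dx.

Inner (y from 0 to 6): 180x^2 + 60.
Outer (x from 0 to 5): 7800.

Therefore ∮_C P dx + Q dy = 7800.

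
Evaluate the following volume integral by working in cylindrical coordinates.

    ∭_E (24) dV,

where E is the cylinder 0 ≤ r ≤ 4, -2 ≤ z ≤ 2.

In cylindrical coordinates, x = r cos(θ), y = r sin(θ), z = z, and dV = r dr dθ dz.

The integrand becomes 24, so

    ∭_E (24) dV = ∫_{0}^{2π} ∫_{0}^{4} ∫_{-2}^{2} (24) · r dz dr dθ.

Inner (z): 96r.
Middle (r from 0 to 4): 768.
Outer (θ): 1536π.

Therefore the triple integral equals 1536π.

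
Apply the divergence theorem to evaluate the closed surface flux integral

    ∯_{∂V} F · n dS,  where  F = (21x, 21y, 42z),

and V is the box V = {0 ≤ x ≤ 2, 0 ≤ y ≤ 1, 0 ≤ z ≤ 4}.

By the divergence theorem,

    ∯_{∂V} F · n dS = ∭_V (∇ · F) dV.

Compute the divergence:
    ∇ · F = ∂F_x/∂x + ∂F_y/∂y + ∂F_z/∂z = 21 + 21 + 42 = 84.

V is a rectangular box, so dV = dx dy dz with 0 ≤ x ≤ 2, 0 ≤ y ≤ 1, 0 ≤ z ≤ 4.

Integrate (84) over V as an iterated integral:

    ∭_V (∇·F) dV = ∫_0^{2} ∫_0^{1} ∫_0^{4} (84) dz dy dx.

Inner (z from 0 to 4): 336.
Middle (y from 0 to 1): 336.
Outer (x from 0 to 2): 672.

Therefore ∯_{∂V} F · n dS = 672.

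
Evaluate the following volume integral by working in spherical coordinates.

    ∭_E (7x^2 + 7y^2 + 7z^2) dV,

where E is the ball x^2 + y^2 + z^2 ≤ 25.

In spherical coordinates, x = ρ sin(φ) cos(θ), y = ρ sin(φ) sin(θ), z = ρ cos(φ), and dV = ρ^2 sin(φ) dρ dφ dθ.

The integrand becomes 7ρ^2, so

    ∭_E (7x^2 + 7y^2 + 7z^2) dV = ∫_{0}^{2π} ∫_{0}^{π} ∫_{0}^{5} (7ρ^2) · ρ^2 sin(φ) dρ dφ dθ.

Inner (ρ): 4375sin(φ).
Middle (φ): 8750.
Outer (θ): 17500π.

Therefore the triple integral equals 17500π.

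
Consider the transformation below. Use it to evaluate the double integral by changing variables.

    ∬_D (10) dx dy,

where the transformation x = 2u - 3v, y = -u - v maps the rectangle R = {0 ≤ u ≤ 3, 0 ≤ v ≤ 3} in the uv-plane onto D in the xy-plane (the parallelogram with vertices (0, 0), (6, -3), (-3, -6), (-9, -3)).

Compute the Jacobian determinant of (x, y) with respect to (u, v):

    ∂(x,y)/∂(u,v) = | 2  -3 | = (2)(-1) - (-3)(-1) = -5.
                   | -1  -1 |

Its absolute value is |J| = 5 (the area scaling factor).

Substituting x = 2u - 3v, y = -u - v into the integrand,

    10 → 10,

so the integral becomes

    ∬_R (10) · |J| du dv = ∫_0^3 ∫_0^3 (50) dv du.

Inner (v): 150.
Outer (u): 450.

Therefore ∬_D (10) dx dy = 450.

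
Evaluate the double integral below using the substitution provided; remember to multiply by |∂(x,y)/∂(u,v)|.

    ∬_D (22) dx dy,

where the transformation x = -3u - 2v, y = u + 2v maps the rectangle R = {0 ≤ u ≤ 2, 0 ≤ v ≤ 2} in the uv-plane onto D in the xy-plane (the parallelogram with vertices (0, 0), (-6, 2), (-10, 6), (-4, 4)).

Compute the Jacobian determinant of (x, y) with respect to (u, v):

    ∂(x,y)/∂(u,v) = | -3  -2 | = (-3)(2) - (-2)(1) = -4.
                   | 1  2 |

Its absolute value is |J| = 4 (the area scaling factor).

Substituting x = -3u - 2v, y = u + 2v into the integrand,

    22 → 22,

so the integral becomes

    ∬_R (22) · |J| du dv = ∫_0^2 ∫_0^2 (88) dv du.

Inner (v): 176.
Outer (u): 352.

Therefore ∬_D (22) dx dy = 352.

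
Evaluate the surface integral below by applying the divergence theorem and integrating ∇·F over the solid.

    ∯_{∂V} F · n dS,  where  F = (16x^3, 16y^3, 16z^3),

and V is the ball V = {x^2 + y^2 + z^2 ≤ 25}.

By the divergence theorem,

    ∯_{∂V} F · n dS = ∭_V (∇ · F) dV.

Compute the divergence:
    ∇ · F = ∂F_x/∂x + ∂F_y/∂y + ∂F_z/∂z = 48x^2 + 48y^2 + 48z^2.

In spherical coordinates, x = ρ sin(φ) cos(θ), y = ρ sin(φ) sin(θ), z = ρ cos(φ), dV = ρ^2 sin(φ) dρ dφ dθ, with 0 ≤ ρ ≤ 5, 0 ≤ φ ≤ π, 0 ≤ θ ≤ 2π.

The integrand, after substitution and multiplying by the volume element, becomes (48ρ^2) · ρ^2 sin(φ), so

    ∭_V (∇·F) dV = ∫_0^{2π} ∫_0^{π} ∫_0^{5} (48ρ^2) · ρ^2 sin(φ) dρ dφ dθ.

Inner (ρ from 0 to 5): 30000sin(φ).
Middle (φ from 0 to π): 60000.
Outer (θ from 0 to 2π): 120000π.

Therefore ∯_{∂V} F · n dS = 120000π.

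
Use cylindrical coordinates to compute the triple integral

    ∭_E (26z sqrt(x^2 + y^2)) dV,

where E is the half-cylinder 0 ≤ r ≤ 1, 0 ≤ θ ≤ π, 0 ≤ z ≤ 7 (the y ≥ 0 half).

In cylindrical coordinates, x = r cos(θ), y = r sin(θ), z = z, and dV = r dr dθ dz.

The integrand becomes 26r z, so

    ∭_E (26z sqrt(x^2 + y^2)) dV = ∫_{0}^{π} ∫_{0}^{1} ∫_{0}^{7} (26r z) · r dz dr dθ.

Inner (z): 637r^2.
Middle (r from 0 to 1): 637/3.
Outer (θ): 637π/3.

Therefore the triple integral equals 637π/3.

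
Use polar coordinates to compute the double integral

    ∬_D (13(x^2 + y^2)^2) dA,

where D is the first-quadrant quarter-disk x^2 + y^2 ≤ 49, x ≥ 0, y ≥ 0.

The region D is 0 ≤ r ≤ 7, 0 ≤ θ ≤ π/2 in polar coordinates, where x = r cos(θ), y = r sin(θ), and dA = r dr dθ.

Under the substitution, the integrand becomes 13r^4, so

    ∬_D (13(x^2 + y^2)^2) dA = ∫_{0}^{π/2} ∫_{0}^{7} (13r^4) · r dr dθ.

Inner integral (in r): ∫_{0}^{7} (13r^4) · r dr = 1529437/6.

Outer integral (in θ): ∫_{0}^{π/2} (1529437/6) dθ = 1529437π/12.

Therefore ∬_D (13(x^2 + y^2)^2) dA = 1529437π/12.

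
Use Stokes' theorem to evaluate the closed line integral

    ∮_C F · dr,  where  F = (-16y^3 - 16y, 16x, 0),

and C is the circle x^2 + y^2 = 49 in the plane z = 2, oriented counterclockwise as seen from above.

Let S be the flat disk x^2 + y^2 ≤ 49 in the plane z = 2, with upward unit normal n̂ = ẑ. By Stokes' theorem,

    ∮_C F · dr = ∬_S (∇ × F) · n̂ dS = ∬_D (curl F)_z dA,

where D is the disk x^2 + y^2 ≤ 49.

Compute the curl of F = (-16y^3 - 16y, 16x, 0):
    (∇ × F)_x = ∂F_z/∂y - ∂F_y/∂z = 0,
    (∇ × F)_y = ∂F_x/∂z - ∂F_z/∂x = 0,
    (∇ × F)_z = ∂F_y/∂x - ∂F_x/∂y = 48y^2 + 32.

On z = 2, (curl F)_z = 48y^2 + 32.

Convert to polar (x = r cos θ, y = r sin θ, dA = r dr dθ); the integrand becomes 48r^2sin(θ)^2 + 32, so

    ∬_D (curl F)_z dA = ∫_0^{2π} ∫_0^{7} (48r^2sin(θ)^2 + 32) · r dr dθ.

Inner (r from 0 to 7): 28812sin(θ)^2 + 784.
Outer (θ from 0 to 2π): 30380π.

Therefore ∮_C F · dr = 30380π.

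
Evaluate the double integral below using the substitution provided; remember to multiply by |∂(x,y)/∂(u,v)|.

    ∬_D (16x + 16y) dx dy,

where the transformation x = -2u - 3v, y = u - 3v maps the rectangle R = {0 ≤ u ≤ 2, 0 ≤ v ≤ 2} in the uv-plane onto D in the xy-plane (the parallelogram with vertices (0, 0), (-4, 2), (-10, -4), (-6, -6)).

Compute the Jacobian determinant of (x, y) with respect to (u, v):

    ∂(x,y)/∂(u,v) = | -2  -3 | = (-2)(-3) - (-3)(1) = 9.
                   | 1  -3 |

Its absolute value is |J| = 9 (the area scaling factor).

Substituting x = -2u - 3v, y = u - 3v into the integrand,

    16x + 16y → -16u - 96v,

so the integral becomes

    ∬_R (-16u - 96v) · |J| du dv = ∫_0^2 ∫_0^2 (-144u - 864v) dv du.

Inner (v): -288u - 1728.
Outer (u): -4032.

Therefore ∬_D (16x + 16y) dx dy = -4032.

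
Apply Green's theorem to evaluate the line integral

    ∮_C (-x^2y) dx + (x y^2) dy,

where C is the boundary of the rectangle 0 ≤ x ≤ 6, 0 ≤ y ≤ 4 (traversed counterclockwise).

Green's theorem converts the closed line integral into a double integral over the enclosed region D:

    ∮_C P dx + Q dy = ∬_D (∂Q/∂x - ∂P/∂y) dA.

Here P = -x^2y, Q = x y^2, so

    ∂Q/∂x = y^2,    ∂P/∂y = -x^2,
    ∂Q/∂x - ∂P/∂y = x^2 + y^2.

D is the region 0 ≤ x ≤ 6, 0 ≤ y ≤ 4. Evaluating the double integral:

    ∬_D (x^2 + y^2) dA = ∫_0^{6} ∫_0^{4} (x^2 + y^2) dy dx.

Inner (y from 0 to 4): 4x^2 + 64/3.
Outer (x from 0 to 6): 416.

Therefore ∮_C P dx + Q dy = 416.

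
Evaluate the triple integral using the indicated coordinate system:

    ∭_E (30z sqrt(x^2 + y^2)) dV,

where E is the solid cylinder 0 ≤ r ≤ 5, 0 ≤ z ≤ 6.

In cylindrical coordinates, x = r cos(θ), y = r sin(θ), z = z, and dV = r dr dθ dz.

The integrand becomes 30r z, so

    ∭_E (30z sqrt(x^2 + y^2)) dV = ∫_{0}^{2π} ∫_{0}^{5} ∫_{0}^{6} (30r z) · r dz dr dθ.

Inner (z): 540r^2.
Middle (r from 0 to 5): 22500.
Outer (θ): 45000π.

Therefore the triple integral equals 45000π.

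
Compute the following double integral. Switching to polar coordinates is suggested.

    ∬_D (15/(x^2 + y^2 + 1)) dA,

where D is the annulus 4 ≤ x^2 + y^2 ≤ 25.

The region D is 2 ≤ r ≤ 5, 0 ≤ θ ≤ 2π in polar coordinates, where x = r cos(θ), y = r sin(θ), and dA = r dr dθ.

Under the substitution, the integrand becomes 15/(r^2 + 1), so

    ∬_D (15/(x^2 + y^2 + 1)) dA = ∫_{0}^{2π} ∫_{2}^{5} (15/(r^2 + 1)) · r dr dθ.

Inner integral (in r): ∫_{2}^{5} (15/(r^2 + 1)) · r dr = log(8031810176sqrt(130)/390625).

Outer integral (in θ): ∫_{0}^{2π} (log(8031810176sqrt(130)/390625)) dθ = log((8031810176sqrt(130)/390625)^(2π)).

Therefore ∬_D (15/(x^2 + y^2 + 1)) dA = log((8031810176sqrt(130)/390625)^(2π)).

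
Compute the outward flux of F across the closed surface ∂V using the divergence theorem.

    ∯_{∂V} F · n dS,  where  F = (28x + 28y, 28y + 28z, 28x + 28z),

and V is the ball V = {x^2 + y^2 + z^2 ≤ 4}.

By the divergence theorem,

    ∯_{∂V} F · n dS = ∭_V (∇ · F) dV.

Compute the divergence:
    ∇ · F = ∂F_x/∂x + ∂F_y/∂y + ∂F_z/∂z = 28 + 28 + 28 = 84.

In spherical coordinates, x = ρ sin(φ) cos(θ), y = ρ sin(φ) sin(θ), z = ρ cos(φ), dV = ρ^2 sin(φ) dρ dφ dθ, with 0 ≤ ρ ≤ 2, 0 ≤ φ ≤ π, 0 ≤ θ ≤ 2π.

The integrand, after substitution and multiplying by the volume element, becomes (84) · ρ^2 sin(φ), so

    ∭_V (∇·F) dV = ∫_0^{2π} ∫_0^{π} ∫_0^{2} (84) · ρ^2 sin(φ) dρ dφ dθ.

Inner (ρ from 0 to 2): 224sin(φ).
Middle (φ from 0 to π): 448.
Outer (θ from 0 to 2π): 896π.

Therefore ∯_{∂V} F · n dS = 896π.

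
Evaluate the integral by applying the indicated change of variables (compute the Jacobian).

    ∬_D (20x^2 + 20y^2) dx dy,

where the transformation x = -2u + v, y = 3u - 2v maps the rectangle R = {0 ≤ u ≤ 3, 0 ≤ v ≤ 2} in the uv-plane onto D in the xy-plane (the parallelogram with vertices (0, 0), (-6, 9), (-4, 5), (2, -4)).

Compute the Jacobian determinant of (x, y) with respect to (u, v):

    ∂(x,y)/∂(u,v) = | -2  1 | = (-2)(-2) - (1)(3) = 1.
                   | 3  -2 |

Its absolute value is |J| = 1 (the area scaling factor).

Substituting x = -2u + v, y = 3u - 2v into the integrand,

    20x^2 + 20y^2 → 260u^2 - 320u v + 100v^2,

so the integral becomes

    ∬_R (260u^2 - 320u v + 100v^2) · |J| du dv = ∫_0^3 ∫_0^2 (260u^2 - 320u v + 100v^2) dv du.

Inner (v): 520u^2 - 640u + 800/3.
Outer (u): 2600.

Therefore ∬_D (20x^2 + 20y^2) dx dy = 2600.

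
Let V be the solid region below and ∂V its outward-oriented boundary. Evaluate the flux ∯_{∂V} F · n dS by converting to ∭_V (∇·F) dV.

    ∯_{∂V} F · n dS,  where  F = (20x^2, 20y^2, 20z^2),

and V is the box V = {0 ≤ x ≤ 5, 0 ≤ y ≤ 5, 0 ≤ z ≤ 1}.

By the divergence theorem,

    ∯_{∂V} F · n dS = ∭_V (∇ · F) dV.

Compute the divergence:
    ∇ · F = ∂F_x/∂x + ∂F_y/∂y + ∂F_z/∂z = 40x + 40y + 40z.

V is a rectangular box, so dV = dx dy dz with 0 ≤ x ≤ 5, 0 ≤ y ≤ 5, 0 ≤ z ≤ 1.

Integrate (40x + 40y + 40z) over V as an iterated integral:

    ∭_V (∇·F) dV = ∫_0^{5} ∫_0^{5} ∫_0^{1} (40x + 40y + 40z) dz dy dx.

Inner (z from 0 to 1): 40x + 40y + 20.
Middle (y from 0 to 5): 200x + 600.
Outer (x from 0 to 5): 5500.

Therefore ∯_{∂V} F · n dS = 5500.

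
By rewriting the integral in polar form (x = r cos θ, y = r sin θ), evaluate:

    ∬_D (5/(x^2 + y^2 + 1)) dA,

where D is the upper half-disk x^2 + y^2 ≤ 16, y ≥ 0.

The region D is 0 ≤ r ≤ 4, 0 ≤ θ ≤ π in polar coordinates, where x = r cos(θ), y = r sin(θ), and dA = r dr dθ.

Under the substitution, the integrand becomes 5/(r^2 + 1), so

    ∬_D (5/(x^2 + y^2 + 1)) dA = ∫_{0}^{π} ∫_{0}^{4} (5/(r^2 + 1)) · r dr dθ.

Inner integral (in r): ∫_{0}^{4} (5/(r^2 + 1)) · r dr = 5log(17)/2.

Outer integral (in θ): ∫_{0}^{π} (5log(17)/2) dθ = 5π log(17)/2.

Therefore ∬_D (5/(x^2 + y^2 + 1)) dA = 5π log(17)/2.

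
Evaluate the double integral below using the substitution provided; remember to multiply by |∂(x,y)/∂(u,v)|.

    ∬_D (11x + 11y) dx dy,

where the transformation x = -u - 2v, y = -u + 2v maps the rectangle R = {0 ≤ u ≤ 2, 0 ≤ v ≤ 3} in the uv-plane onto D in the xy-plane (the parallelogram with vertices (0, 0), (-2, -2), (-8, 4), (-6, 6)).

Compute the Jacobian determinant of (x, y) with respect to (u, v):

    ∂(x,y)/∂(u,v) = | -1  -2 | = (-1)(2) - (-2)(-1) = -4.
                   | -1  2 |

Its absolute value is |J| = 4 (the area scaling factor).

Substituting x = -u - 2v, y = -u + 2v into the integrand,

    11x + 11y → -22u,

so the integral becomes

    ∬_R (-22u) · |J| du dv = ∫_0^2 ∫_0^3 (-88u) dv du.

Inner (v): -264u.
Outer (u): -528.

Therefore ∬_D (11x + 11y) dx dy = -528.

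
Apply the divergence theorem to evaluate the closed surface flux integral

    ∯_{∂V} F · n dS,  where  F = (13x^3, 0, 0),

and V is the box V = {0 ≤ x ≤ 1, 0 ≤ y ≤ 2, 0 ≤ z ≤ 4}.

By the divergence theorem,

    ∯_{∂V} F · n dS = ∭_V (∇ · F) dV.

Compute the divergence:
    ∇ · F = ∂F_x/∂x + ∂F_y/∂y + ∂F_z/∂z = 39x^2 + 0 + 0 = 39x^2.

V is a rectangular box, so dV = dx dy dz with 0 ≤ x ≤ 1, 0 ≤ y ≤ 2, 0 ≤ z ≤ 4.

Integrate (39x^2) over V as an iterated integral:

    ∭_V (∇·F) dV = ∫_0^{1} ∫_0^{2} ∫_0^{4} (39x^2) dz dy dx.

Inner (z from 0 to 4): 156x^2.
Middle (y from 0 to 2): 312x^2.
Outer (x from 0 to 1): 104.

Therefore ∯_{∂V} F · n dS = 104.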